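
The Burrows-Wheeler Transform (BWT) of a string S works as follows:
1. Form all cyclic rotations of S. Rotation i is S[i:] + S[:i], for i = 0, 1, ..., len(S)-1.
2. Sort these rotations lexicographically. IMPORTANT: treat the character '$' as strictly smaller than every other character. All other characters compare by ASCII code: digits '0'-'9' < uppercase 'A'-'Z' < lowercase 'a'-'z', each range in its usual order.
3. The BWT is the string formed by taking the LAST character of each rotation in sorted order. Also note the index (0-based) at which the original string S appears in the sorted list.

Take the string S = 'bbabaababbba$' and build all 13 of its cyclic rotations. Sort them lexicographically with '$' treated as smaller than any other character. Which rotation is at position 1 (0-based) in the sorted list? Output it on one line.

Answer: a$bbabaababbb

Derivation:
All 13 rotations (rotation i = S[i:]+S[:i]):
  rot[0] = bbabaababbba$
  rot[1] = babaababbba$b
  rot[2] = abaababbba$bb
  rot[3] = baababbba$bba
  rot[4] = aababbba$bbab
  rot[5] = ababbba$bbaba
  rot[6] = babbba$bbabaa
  rot[7] = abbba$bbabaab
  rot[8] = bbba$bbabaaba
  rot[9] = bba$bbabaabab
  rot[10] = ba$bbabaababb
  rot[11] = a$bbabaababbb
  rot[12] = $bbabaababbba
Sorted (with $ < everything):
  sorted[0] = $bbabaababbba
  sorted[1] = a$bbabaababbb
  sorted[2] = aababbba$bbab
  sorted[3] = abaababbba$bb
  sorted[4] = ababbba$bbaba
  sorted[5] = abbba$bbabaab
  sorted[6] = ba$bbabaababb
  sorted[7] = baababbba$bba
  sorted[8] = babaababbba$b
  sorted[9] = babbba$bbabaa
  sorted[10] = bba$bbabaabab
  sorted[11] = bbabaababbba$
  sorted[12] = bbba$bbabaaba
sorted[1] = a$bbabaababbb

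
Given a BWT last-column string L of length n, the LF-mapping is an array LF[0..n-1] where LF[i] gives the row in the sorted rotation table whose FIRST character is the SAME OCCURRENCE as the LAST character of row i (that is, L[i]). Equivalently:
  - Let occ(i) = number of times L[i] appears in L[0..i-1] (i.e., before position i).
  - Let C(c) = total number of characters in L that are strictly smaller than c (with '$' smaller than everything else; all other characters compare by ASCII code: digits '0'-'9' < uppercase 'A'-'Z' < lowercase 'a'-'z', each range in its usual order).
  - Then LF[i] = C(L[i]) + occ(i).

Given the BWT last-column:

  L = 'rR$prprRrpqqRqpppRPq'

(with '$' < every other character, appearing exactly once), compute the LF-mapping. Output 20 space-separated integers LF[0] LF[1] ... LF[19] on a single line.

Answer: 16 2 0 6 17 7 18 3 19 8 12 13 4 14 9 10 11 5 1 15

Derivation:
Char counts: '$':1, 'P':1, 'R':4, 'p':6, 'q':4, 'r':4
C (first-col start): C('$')=0, C('P')=1, C('R')=2, C('p')=6, C('q')=12, C('r')=16
L[0]='r': occ=0, LF[0]=C('r')+0=16+0=16
L[1]='R': occ=0, LF[1]=C('R')+0=2+0=2
L[2]='$': occ=0, LF[2]=C('$')+0=0+0=0
L[3]='p': occ=0, LF[3]=C('p')+0=6+0=6
L[4]='r': occ=1, LF[4]=C('r')+1=16+1=17
L[5]='p': occ=1, LF[5]=C('p')+1=6+1=7
L[6]='r': occ=2, LF[6]=C('r')+2=16+2=18
L[7]='R': occ=1, LF[7]=C('R')+1=2+1=3
L[8]='r': occ=3, LF[8]=C('r')+3=16+3=19
L[9]='p': occ=2, LF[9]=C('p')+2=6+2=8
L[10]='q': occ=0, LF[10]=C('q')+0=12+0=12
L[11]='q': occ=1, LF[11]=C('q')+1=12+1=13
L[12]='R': occ=2, LF[12]=C('R')+2=2+2=4
L[13]='q': occ=2, LF[13]=C('q')+2=12+2=14
L[14]='p': occ=3, LF[14]=C('p')+3=6+3=9
L[15]='p': occ=4, LF[15]=C('p')+4=6+4=10
L[16]='p': occ=5, LF[16]=C('p')+5=6+5=11
L[17]='R': occ=3, LF[17]=C('R')+3=2+3=5
L[18]='P': occ=0, LF[18]=C('P')+0=1+0=1
L[19]='q': occ=3, LF[19]=C('q')+3=12+3=15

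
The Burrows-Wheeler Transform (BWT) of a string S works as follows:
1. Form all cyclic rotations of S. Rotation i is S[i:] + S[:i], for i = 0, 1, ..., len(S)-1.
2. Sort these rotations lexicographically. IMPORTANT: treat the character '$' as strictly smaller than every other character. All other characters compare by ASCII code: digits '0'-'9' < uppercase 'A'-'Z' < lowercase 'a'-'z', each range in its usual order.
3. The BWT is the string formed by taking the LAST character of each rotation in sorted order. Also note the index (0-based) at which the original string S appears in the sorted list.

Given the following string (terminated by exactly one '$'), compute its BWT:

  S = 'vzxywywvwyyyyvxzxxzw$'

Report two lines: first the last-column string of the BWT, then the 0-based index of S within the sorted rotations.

All 21 rotations (rotation i = S[i:]+S[:i]):
  rot[0] = vzxywywvwyyyyvxzxxzw$
  rot[1] = zxywywvwyyyyvxzxxzw$v
  rot[2] = xywywvwyyyyvxzxxzw$vz
  rot[3] = ywywvwyyyyvxzxxzw$vzx
  rot[4] = wywvwyyyyvxzxxzw$vzxy
  rot[5] = ywvwyyyyvxzxxzw$vzxyw
  rot[6] = wvwyyyyvxzxxzw$vzxywy
  rot[7] = vwyyyyvxzxxzw$vzxywyw
  rot[8] = wyyyyvxzxxzw$vzxywywv
  rot[9] = yyyyvxzxxzw$vzxywywvw
  rot[10] = yyyvxzxxzw$vzxywywvwy
  rot[11] = yyvxzxxzw$vzxywywvwyy
  rot[12] = yvxzxxzw$vzxywywvwyyy
  rot[13] = vxzxxzw$vzxywywvwyyyy
  rot[14] = xzxxzw$vzxywywvwyyyyv
  rot[15] = zxxzw$vzxywywvwyyyyvx
  rot[16] = xxzw$vzxywywvwyyyyvxz
  rot[17] = xzw$vzxywywvwyyyyvxzx
  rot[18] = zw$vzxywywvwyyyyvxzxx
  rot[19] = w$vzxywywvwyyyyvxzxxz
  rot[20] = $vzxywywvwyyyyvxzxxzw
Sorted (with $ < everything):
  sorted[0] = $vzxywywvwyyyyvxzxxzw  (last char: 'w')
  sorted[1] = vwyyyyvxzxxzw$vzxywyw  (last char: 'w')
  sorted[2] = vxzxxzw$vzxywywvwyyyy  (last char: 'y')
  sorted[3] = vzxywywvwyyyyvxzxxzw$  (last char: '$')
  sorted[4] = w$vzxywywvwyyyyvxzxxz  (last char: 'z')
  sorted[5] = wvwyyyyvxzxxzw$vzxywy  (last char: 'y')
  sorted[6] = wywvwyyyyvxzxxzw$vzxy  (last char: 'y')
  sorted[7] = wyyyyvxzxxzw$vzxywywv  (last char: 'v')
  sorted[8] = xxzw$vzxywywvwyyyyvxz  (last char: 'z')
  sorted[9] = xywywvwyyyyvxzxxzw$vz  (last char: 'z')
  sorted[10] = xzw$vzxywywvwyyyyvxzx  (last char: 'x')
  sorted[11] = xzxxzw$vzxywywvwyyyyv  (last char: 'v')
  sorted[12] = yvxzxxzw$vzxywywvwyyy  (last char: 'y')
  sorted[13] = ywvwyyyyvxzxxzw$vzxyw  (last char: 'w')
  sorted[14] = ywywvwyyyyvxzxxzw$vzx  (last char: 'x')
  sorted[15] = yyvxzxxzw$vzxywywvwyy  (last char: 'y')
  sorted[16] = yyyvxzxxzw$vzxywywvwy  (last char: 'y')
  sorted[17] = yyyyvxzxxzw$vzxywywvw  (last char: 'w')
  sorted[18] = zw$vzxywywvwyyyyvxzxx  (last char: 'x')
  sorted[19] = zxxzw$vzxywywvwyyyyvx  (last char: 'x')
  sorted[20] = zxywywvwyyyyvxzxxzw$v  (last char: 'v')
Last column: wwy$zyyvzzxvywxyywxxv
Original string S is at sorted index 3

Answer: wwy$zyyvzzxvywxyywxxv
3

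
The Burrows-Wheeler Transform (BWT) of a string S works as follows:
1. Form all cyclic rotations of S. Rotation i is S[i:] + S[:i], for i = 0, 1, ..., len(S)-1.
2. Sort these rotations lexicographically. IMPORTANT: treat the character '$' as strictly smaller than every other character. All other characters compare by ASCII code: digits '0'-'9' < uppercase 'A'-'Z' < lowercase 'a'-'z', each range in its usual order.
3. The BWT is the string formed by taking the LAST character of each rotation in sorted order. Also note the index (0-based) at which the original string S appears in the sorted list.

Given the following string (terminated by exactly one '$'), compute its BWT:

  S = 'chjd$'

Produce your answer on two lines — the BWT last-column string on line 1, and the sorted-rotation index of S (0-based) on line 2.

All 5 rotations (rotation i = S[i:]+S[:i]):
  rot[0] = chjd$
  rot[1] = hjd$c
  rot[2] = jd$ch
  rot[3] = d$chj
  rot[4] = $chjd
Sorted (with $ < everything):
  sorted[0] = $chjd  (last char: 'd')
  sorted[1] = chjd$  (last char: '$')
  sorted[2] = d$chj  (last char: 'j')
  sorted[3] = hjd$c  (last char: 'c')
  sorted[4] = jd$ch  (last char: 'h')
Last column: d$jch
Original string S is at sorted index 1

Answer: d$jch
1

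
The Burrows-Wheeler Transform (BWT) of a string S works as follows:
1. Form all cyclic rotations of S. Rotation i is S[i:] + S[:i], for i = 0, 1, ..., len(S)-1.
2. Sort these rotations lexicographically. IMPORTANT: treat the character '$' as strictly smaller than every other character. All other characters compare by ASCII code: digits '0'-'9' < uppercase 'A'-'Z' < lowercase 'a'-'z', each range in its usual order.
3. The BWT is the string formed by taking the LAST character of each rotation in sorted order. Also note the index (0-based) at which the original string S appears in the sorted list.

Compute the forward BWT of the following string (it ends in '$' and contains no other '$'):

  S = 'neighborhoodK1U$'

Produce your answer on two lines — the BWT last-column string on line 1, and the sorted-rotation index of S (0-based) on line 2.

Answer: UKd1honigre$ohbo
11

Derivation:
All 16 rotations (rotation i = S[i:]+S[:i]):
  rot[0] = neighborhoodK1U$
  rot[1] = eighborhoodK1U$n
  rot[2] = ighborhoodK1U$ne
  rot[3] = ghborhoodK1U$nei
  rot[4] = hborhoodK1U$neig
  rot[5] = borhoodK1U$neigh
  rot[6] = orhoodK1U$neighb
  rot[7] = rhoodK1U$neighbo
  rot[8] = hoodK1U$neighbor
  rot[9] = oodK1U$neighborh
  rot[10] = odK1U$neighborho
  rot[11] = dK1U$neighborhoo
  rot[12] = K1U$neighborhood
  rot[13] = 1U$neighborhoodK
  rot[14] = U$neighborhoodK1
  rot[15] = $neighborhoodK1U
Sorted (with $ < everything):
  sorted[0] = $neighborhoodK1U  (last char: 'U')
  sorted[1] = 1U$neighborhoodK  (last char: 'K')
  sorted[2] = K1U$neighborhood  (last char: 'd')
  sorted[3] = U$neighborhoodK1  (last char: '1')
  sorted[4] = borhoodK1U$neigh  (last char: 'h')
  sorted[5] = dK1U$neighborhoo  (last char: 'o')
  sorted[6] = eighborhoodK1U$n  (last char: 'n')
  sorted[7] = ghborhoodK1U$nei  (last char: 'i')
  sorted[8] = hborhoodK1U$neig  (last char: 'g')
  sorted[9] = hoodK1U$neighbor  (last char: 'r')
  sorted[10] = ighborhoodK1U$ne  (last char: 'e')
  sorted[11] = neighborhoodK1U$  (last char: '$')
  sorted[12] = odK1U$neighborho  (last char: 'o')
  sorted[13] = oodK1U$neighborh  (last char: 'h')
  sorted[14] = orhoodK1U$neighb  (last char: 'b')
  sorted[15] = rhoodK1U$neighbo  (last char: 'o')
Last column: UKd1honigre$ohbo
Original string S is at sorted index 11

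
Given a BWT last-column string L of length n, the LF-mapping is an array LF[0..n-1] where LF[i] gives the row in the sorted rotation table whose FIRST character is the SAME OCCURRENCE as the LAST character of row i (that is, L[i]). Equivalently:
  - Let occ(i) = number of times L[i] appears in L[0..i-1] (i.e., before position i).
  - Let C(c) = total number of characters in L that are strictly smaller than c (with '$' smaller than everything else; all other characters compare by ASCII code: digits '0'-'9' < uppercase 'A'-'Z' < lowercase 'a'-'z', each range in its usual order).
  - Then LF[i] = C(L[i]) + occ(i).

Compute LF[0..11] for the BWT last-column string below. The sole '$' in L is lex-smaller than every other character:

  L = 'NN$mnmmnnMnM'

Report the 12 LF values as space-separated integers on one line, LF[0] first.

Answer: 3 4 0 5 8 6 7 9 10 1 11 2

Derivation:
Char counts: '$':1, 'M':2, 'N':2, 'm':3, 'n':4
C (first-col start): C('$')=0, C('M')=1, C('N')=3, C('m')=5, C('n')=8
L[0]='N': occ=0, LF[0]=C('N')+0=3+0=3
L[1]='N': occ=1, LF[1]=C('N')+1=3+1=4
L[2]='$': occ=0, LF[2]=C('$')+0=0+0=0
L[3]='m': occ=0, LF[3]=C('m')+0=5+0=5
L[4]='n': occ=0, LF[4]=C('n')+0=8+0=8
L[5]='m': occ=1, LF[5]=C('m')+1=5+1=6
L[6]='m': occ=2, LF[6]=C('m')+2=5+2=7
L[7]='n': occ=1, LF[7]=C('n')+1=8+1=9
L[8]='n': occ=2, LF[8]=C('n')+2=8+2=10
L[9]='M': occ=0, LF[9]=C('M')+0=1+0=1
L[10]='n': occ=3, LF[10]=C('n')+3=8+3=11
L[11]='M': occ=1, LF[11]=C('M')+1=1+1=2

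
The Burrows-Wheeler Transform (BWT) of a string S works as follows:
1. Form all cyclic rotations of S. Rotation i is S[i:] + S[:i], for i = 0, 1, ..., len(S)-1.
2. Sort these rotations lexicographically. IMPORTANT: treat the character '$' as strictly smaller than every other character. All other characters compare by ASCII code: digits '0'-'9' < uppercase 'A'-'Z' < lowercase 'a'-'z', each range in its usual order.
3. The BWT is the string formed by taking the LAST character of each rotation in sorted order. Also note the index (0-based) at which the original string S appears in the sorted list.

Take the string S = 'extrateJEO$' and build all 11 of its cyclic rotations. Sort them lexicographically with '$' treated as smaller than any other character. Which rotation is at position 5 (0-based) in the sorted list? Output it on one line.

All 11 rotations (rotation i = S[i:]+S[:i]):
  rot[0] = extrateJEO$
  rot[1] = xtrateJEO$e
  rot[2] = trateJEO$ex
  rot[3] = rateJEO$ext
  rot[4] = ateJEO$extr
  rot[5] = teJEO$extra
  rot[6] = eJEO$extrat
  rot[7] = JEO$extrate
  rot[8] = EO$extrateJ
  rot[9] = O$extrateJE
  rot[10] = $extrateJEO
Sorted (with $ < everything):
  sorted[0] = $extrateJEO
  sorted[1] = EO$extrateJ
  sorted[2] = JEO$extrate
  sorted[3] = O$extrateJE
  sorted[4] = ateJEO$extr
  sorted[5] = eJEO$extrat
  sorted[6] = extrateJEO$
  sorted[7] = rateJEO$ext
  sorted[8] = teJEO$extra
  sorted[9] = trateJEO$ex
  sorted[10] = xtrateJEO$e
sorted[5] = eJEO$extrat

Answer: eJEO$extrat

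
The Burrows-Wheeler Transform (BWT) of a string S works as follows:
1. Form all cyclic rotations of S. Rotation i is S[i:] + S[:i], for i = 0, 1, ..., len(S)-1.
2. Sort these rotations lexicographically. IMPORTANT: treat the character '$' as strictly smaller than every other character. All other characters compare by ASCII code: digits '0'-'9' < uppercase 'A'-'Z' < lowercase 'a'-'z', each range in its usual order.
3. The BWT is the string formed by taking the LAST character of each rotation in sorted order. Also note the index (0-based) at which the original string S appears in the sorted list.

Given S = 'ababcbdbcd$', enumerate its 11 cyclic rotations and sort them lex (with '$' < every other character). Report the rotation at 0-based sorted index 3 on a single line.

All 11 rotations (rotation i = S[i:]+S[:i]):
  rot[0] = ababcbdbcd$
  rot[1] = babcbdbcd$a
  rot[2] = abcbdbcd$ab
  rot[3] = bcbdbcd$aba
  rot[4] = cbdbcd$abab
  rot[5] = bdbcd$ababc
  rot[6] = dbcd$ababcb
  rot[7] = bcd$ababcbd
  rot[8] = cd$ababcbdb
  rot[9] = d$ababcbdbc
  rot[10] = $ababcbdbcd
Sorted (with $ < everything):
  sorted[0] = $ababcbdbcd
  sorted[1] = ababcbdbcd$
  sorted[2] = abcbdbcd$ab
  sorted[3] = babcbdbcd$a
  sorted[4] = bcbdbcd$aba
  sorted[5] = bcd$ababcbd
  sorted[6] = bdbcd$ababc
  sorted[7] = cbdbcd$abab
  sorted[8] = cd$ababcbdb
  sorted[9] = d$ababcbdbc
  sorted[10] = dbcd$ababcb
sorted[3] = babcbdbcd$a

Answer: babcbdbcd$a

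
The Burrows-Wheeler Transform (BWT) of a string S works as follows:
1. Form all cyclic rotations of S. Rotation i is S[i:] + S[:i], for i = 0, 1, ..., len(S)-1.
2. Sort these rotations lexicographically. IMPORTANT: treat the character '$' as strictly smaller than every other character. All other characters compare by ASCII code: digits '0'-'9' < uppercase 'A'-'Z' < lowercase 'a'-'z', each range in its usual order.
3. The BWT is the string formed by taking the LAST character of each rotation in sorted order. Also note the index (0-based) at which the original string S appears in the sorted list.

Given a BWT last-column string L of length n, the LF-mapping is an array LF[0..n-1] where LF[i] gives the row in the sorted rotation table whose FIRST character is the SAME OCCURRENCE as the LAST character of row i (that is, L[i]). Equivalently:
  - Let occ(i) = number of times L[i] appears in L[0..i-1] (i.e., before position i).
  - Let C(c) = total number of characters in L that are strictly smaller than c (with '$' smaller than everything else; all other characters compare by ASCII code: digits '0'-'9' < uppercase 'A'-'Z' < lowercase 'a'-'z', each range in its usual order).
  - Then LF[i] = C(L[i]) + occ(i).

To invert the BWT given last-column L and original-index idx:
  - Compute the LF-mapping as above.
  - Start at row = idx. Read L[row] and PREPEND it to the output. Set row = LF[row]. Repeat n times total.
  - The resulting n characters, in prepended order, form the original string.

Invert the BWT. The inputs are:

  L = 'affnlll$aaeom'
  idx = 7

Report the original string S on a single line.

LF mapping: 1 5 6 11 7 8 9 0 2 3 4 12 10
Walk LF starting at row 7, prepending L[row]:
  step 1: row=7, L[7]='$', prepend. Next row=LF[7]=0
  step 2: row=0, L[0]='a', prepend. Next row=LF[0]=1
  step 3: row=1, L[1]='f', prepend. Next row=LF[1]=5
  step 4: row=5, L[5]='l', prepend. Next row=LF[5]=8
  step 5: row=8, L[8]='a', prepend. Next row=LF[8]=2
  step 6: row=2, L[2]='f', prepend. Next row=LF[2]=6
  step 7: row=6, L[6]='l', prepend. Next row=LF[6]=9
  step 8: row=9, L[9]='a', prepend. Next row=LF[9]=3
  step 9: row=3, L[3]='n', prepend. Next row=LF[3]=11
  step 10: row=11, L[11]='o', prepend. Next row=LF[11]=12
  step 11: row=12, L[12]='m', prepend. Next row=LF[12]=10
  step 12: row=10, L[10]='e', prepend. Next row=LF[10]=4
  step 13: row=4, L[4]='l', prepend. Next row=LF[4]=7
Reversed output: lemonalfalfa$

Answer: lemonalfalfa$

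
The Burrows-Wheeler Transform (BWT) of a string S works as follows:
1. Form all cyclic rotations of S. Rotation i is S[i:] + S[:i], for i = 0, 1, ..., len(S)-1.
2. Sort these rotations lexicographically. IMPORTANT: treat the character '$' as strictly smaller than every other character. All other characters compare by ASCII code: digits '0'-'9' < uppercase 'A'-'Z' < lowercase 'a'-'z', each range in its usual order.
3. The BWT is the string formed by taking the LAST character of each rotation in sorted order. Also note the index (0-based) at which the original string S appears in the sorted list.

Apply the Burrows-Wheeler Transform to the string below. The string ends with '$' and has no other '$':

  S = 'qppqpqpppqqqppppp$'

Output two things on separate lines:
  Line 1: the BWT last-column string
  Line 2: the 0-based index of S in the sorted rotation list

Answer: pppppqqqpqppqp$pqp
14

Derivation:
All 18 rotations (rotation i = S[i:]+S[:i]):
  rot[0] = qppqpqpppqqqppppp$
  rot[1] = ppqpqpppqqqppppp$q
  rot[2] = pqpqpppqqqppppp$qp
  rot[3] = qpqpppqqqppppp$qpp
  rot[4] = pqpppqqqppppp$qppq
  rot[5] = qpppqqqppppp$qppqp
  rot[6] = pppqqqppppp$qppqpq
  rot[7] = ppqqqppppp$qppqpqp
  rot[8] = pqqqppppp$qppqpqpp
  rot[9] = qqqppppp$qppqpqppp
  rot[10] = qqppppp$qppqpqpppq
  rot[11] = qppppp$qppqpqpppqq
  rot[12] = ppppp$qppqpqpppqqq
  rot[13] = pppp$qppqpqpppqqqp
  rot[14] = ppp$qppqpqpppqqqpp
  rot[15] = pp$qppqpqpppqqqppp
  rot[16] = p$qppqpqpppqqqpppp
  rot[17] = $qppqpqpppqqqppppp
Sorted (with $ < everything):
  sorted[0] = $qppqpqpppqqqppppp  (last char: 'p')
  sorted[1] = p$qppqpqpppqqqpppp  (last char: 'p')
  sorted[2] = pp$qppqpqpppqqqppp  (last char: 'p')
  sorted[3] = ppp$qppqpqpppqqqpp  (last char: 'p')
  sorted[4] = pppp$qppqpqpppqqqp  (last char: 'p')
  sorted[5] = ppppp$qppqpqpppqqq  (last char: 'q')
  sorted[6] = pppqqqppppp$qppqpq  (last char: 'q')
  sorted[7] = ppqpqpppqqqppppp$q  (last char: 'q')
  sorted[8] = ppqqqppppp$qppqpqp  (last char: 'p')
  sorted[9] = pqpppqqqppppp$qppq  (last char: 'q')
  sorted[10] = pqpqpppqqqppppp$qp  (last char: 'p')
  sorted[11] = pqqqppppp$qppqpqpp  (last char: 'p')
  sorted[12] = qppppp$qppqpqpppqq  (last char: 'q')
  sorted[13] = qpppqqqppppp$qppqp  (last char: 'p')
  sorted[14] = qppqpqpppqqqppppp$  (last char: '$')
  sorted[15] = qpqpppqqqppppp$qpp  (last char: 'p')
  sorted[16] = qqppppp$qppqpqpppq  (last char: 'q')
  sorted[17] = qqqppppp$qppqpqppp  (last char: 'p')
Last column: pppppqqqpqppqp$pqp
Original string S is at sorted index 14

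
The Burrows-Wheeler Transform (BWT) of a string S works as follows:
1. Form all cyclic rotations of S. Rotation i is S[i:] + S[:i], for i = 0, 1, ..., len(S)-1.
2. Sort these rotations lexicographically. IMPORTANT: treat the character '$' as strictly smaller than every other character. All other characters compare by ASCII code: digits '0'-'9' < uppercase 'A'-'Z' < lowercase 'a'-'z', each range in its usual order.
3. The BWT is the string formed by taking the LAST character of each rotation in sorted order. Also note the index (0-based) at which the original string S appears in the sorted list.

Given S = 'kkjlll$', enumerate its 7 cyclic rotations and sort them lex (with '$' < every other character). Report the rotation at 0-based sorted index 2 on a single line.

Answer: kjlll$k

Derivation:
All 7 rotations (rotation i = S[i:]+S[:i]):
  rot[0] = kkjlll$
  rot[1] = kjlll$k
  rot[2] = jlll$kk
  rot[3] = lll$kkj
  rot[4] = ll$kkjl
  rot[5] = l$kkjll
  rot[6] = $kkjlll
Sorted (with $ < everything):
  sorted[0] = $kkjlll
  sorted[1] = jlll$kk
  sorted[2] = kjlll$k
  sorted[3] = kkjlll$
  sorted[4] = l$kkjll
  sorted[5] = ll$kkjl
  sorted[6] = lll$kkj
sorted[2] = kjlll$k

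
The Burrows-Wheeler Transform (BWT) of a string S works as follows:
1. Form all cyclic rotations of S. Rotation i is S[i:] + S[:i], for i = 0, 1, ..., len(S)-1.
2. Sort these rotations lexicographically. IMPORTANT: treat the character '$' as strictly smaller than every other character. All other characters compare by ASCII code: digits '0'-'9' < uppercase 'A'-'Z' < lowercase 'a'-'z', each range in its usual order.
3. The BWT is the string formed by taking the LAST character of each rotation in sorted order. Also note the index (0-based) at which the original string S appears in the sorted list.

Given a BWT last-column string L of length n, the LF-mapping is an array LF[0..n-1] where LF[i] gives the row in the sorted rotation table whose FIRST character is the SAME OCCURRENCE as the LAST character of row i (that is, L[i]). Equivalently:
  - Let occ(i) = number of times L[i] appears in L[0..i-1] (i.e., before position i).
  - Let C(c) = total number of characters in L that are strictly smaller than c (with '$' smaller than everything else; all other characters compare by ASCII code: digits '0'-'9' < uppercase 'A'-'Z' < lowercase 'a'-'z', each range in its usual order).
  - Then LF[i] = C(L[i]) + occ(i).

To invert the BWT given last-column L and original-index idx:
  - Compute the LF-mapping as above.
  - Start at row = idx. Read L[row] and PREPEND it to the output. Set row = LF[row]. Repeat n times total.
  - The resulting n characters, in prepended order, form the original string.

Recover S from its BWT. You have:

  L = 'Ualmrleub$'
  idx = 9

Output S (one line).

Answer: umbrellaU$

Derivation:
LF mapping: 1 2 5 7 8 6 4 9 3 0
Walk LF starting at row 9, prepending L[row]:
  step 1: row=9, L[9]='$', prepend. Next row=LF[9]=0
  step 2: row=0, L[0]='U', prepend. Next row=LF[0]=1
  step 3: row=1, L[1]='a', prepend. Next row=LF[1]=2
  step 4: row=2, L[2]='l', prepend. Next row=LF[2]=5
  step 5: row=5, L[5]='l', prepend. Next row=LF[5]=6
  step 6: row=6, L[6]='e', prepend. Next row=LF[6]=4
  step 7: row=4, L[4]='r', prepend. Next row=LF[4]=8
  step 8: row=8, L[8]='b', prepend. Next row=LF[8]=3
  step 9: row=3, L[3]='m', prepend. Next row=LF[3]=7
  step 10: row=7, L[7]='u', prepend. Next row=LF[7]=9
Reversed output: umbrellaU$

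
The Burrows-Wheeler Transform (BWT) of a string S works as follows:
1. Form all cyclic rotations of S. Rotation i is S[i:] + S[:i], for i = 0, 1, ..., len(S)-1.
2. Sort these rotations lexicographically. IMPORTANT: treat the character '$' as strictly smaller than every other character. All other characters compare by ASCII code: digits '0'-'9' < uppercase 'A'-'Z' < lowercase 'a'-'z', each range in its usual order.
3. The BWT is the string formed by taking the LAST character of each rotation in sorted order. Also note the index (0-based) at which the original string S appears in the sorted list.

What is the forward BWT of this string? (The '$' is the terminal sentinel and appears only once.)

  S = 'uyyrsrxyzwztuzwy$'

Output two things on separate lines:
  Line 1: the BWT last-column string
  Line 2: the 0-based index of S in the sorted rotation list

All 17 rotations (rotation i = S[i:]+S[:i]):
  rot[0] = uyyrsrxyzwztuzwy$
  rot[1] = yyrsrxyzwztuzwy$u
  rot[2] = yrsrxyzwztuzwy$uy
  rot[3] = rsrxyzwztuzwy$uyy
  rot[4] = srxyzwztuzwy$uyyr
  rot[5] = rxyzwztuzwy$uyyrs
  rot[6] = xyzwztuzwy$uyyrsr
  rot[7] = yzwztuzwy$uyyrsrx
  rot[8] = zwztuzwy$uyyrsrxy
  rot[9] = wztuzwy$uyyrsrxyz
  rot[10] = ztuzwy$uyyrsrxyzw
  rot[11] = tuzwy$uyyrsrxyzwz
  rot[12] = uzwy$uyyrsrxyzwzt
  rot[13] = zwy$uyyrsrxyzwztu
  rot[14] = wy$uyyrsrxyzwztuz
  rot[15] = y$uyyrsrxyzwztuzw
  rot[16] = $uyyrsrxyzwztuzwy
Sorted (with $ < everything):
  sorted[0] = $uyyrsrxyzwztuzwy  (last char: 'y')
  sorted[1] = rsrxyzwztuzwy$uyy  (last char: 'y')
  sorted[2] = rxyzwztuzwy$uyyrs  (last char: 's')
  sorted[3] = srxyzwztuzwy$uyyr  (last char: 'r')
  sorted[4] = tuzwy$uyyrsrxyzwz  (last char: 'z')
  sorted[5] = uyyrsrxyzwztuzwy$  (last char: '$')
  sorted[6] = uzwy$uyyrsrxyzwzt  (last char: 't')
  sorted[7] = wy$uyyrsrxyzwztuz  (last char: 'z')
  sorted[8] = wztuzwy$uyyrsrxyz  (last char: 'z')
  sorted[9] = xyzwztuzwy$uyyrsr  (last char: 'r')
  sorted[10] = y$uyyrsrxyzwztuzw  (last char: 'w')
  sorted[11] = yrsrxyzwztuzwy$uy  (last char: 'y')
  sorted[12] = yyrsrxyzwztuzwy$u  (last char: 'u')
  sorted[13] = yzwztuzwy$uyyrsrx  (last char: 'x')
  sorted[14] = ztuzwy$uyyrsrxyzw  (last char: 'w')
  sorted[15] = zwy$uyyrsrxyzwztu  (last char: 'u')
  sorted[16] = zwztuzwy$uyyrsrxy  (last char: 'y')
Last column: yysrz$tzzrwyuxwuy
Original string S is at sorted index 5

Answer: yysrz$tzzrwyuxwuy
5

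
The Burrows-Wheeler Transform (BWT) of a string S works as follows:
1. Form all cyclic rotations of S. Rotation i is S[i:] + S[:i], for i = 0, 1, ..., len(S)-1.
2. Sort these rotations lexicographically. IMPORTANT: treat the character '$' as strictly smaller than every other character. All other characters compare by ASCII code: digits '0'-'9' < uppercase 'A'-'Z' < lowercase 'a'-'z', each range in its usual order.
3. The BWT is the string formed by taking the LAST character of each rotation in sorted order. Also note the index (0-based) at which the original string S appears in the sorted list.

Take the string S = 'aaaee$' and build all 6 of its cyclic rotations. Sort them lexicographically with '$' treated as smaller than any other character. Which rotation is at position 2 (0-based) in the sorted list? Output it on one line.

All 6 rotations (rotation i = S[i:]+S[:i]):
  rot[0] = aaaee$
  rot[1] = aaee$a
  rot[2] = aee$aa
  rot[3] = ee$aaa
  rot[4] = e$aaae
  rot[5] = $aaaee
Sorted (with $ < everything):
  sorted[0] = $aaaee
  sorted[1] = aaaee$
  sorted[2] = aaee$a
  sorted[3] = aee$aa
  sorted[4] = e$aaae
  sorted[5] = ee$aaa
sorted[2] = aaee$a

Answer: aaee$a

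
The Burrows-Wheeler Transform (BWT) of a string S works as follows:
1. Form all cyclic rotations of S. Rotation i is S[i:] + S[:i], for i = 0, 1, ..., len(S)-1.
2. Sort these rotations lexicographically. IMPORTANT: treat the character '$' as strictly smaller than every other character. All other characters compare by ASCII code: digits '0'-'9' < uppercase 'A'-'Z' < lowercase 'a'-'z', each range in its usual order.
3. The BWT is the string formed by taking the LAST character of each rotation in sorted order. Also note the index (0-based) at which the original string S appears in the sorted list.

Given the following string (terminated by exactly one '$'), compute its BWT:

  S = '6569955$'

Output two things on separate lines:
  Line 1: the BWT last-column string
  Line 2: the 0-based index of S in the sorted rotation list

All 8 rotations (rotation i = S[i:]+S[:i]):
  rot[0] = 6569955$
  rot[1] = 569955$6
  rot[2] = 69955$65
  rot[3] = 9955$656
  rot[4] = 955$6569
  rot[5] = 55$65699
  rot[6] = 5$656995
  rot[7] = $6569955
Sorted (with $ < everything):
  sorted[0] = $6569955  (last char: '5')
  sorted[1] = 5$656995  (last char: '5')
  sorted[2] = 55$65699  (last char: '9')
  sorted[3] = 569955$6  (last char: '6')
  sorted[4] = 6569955$  (last char: '$')
  sorted[5] = 69955$65  (last char: '5')
  sorted[6] = 955$6569  (last char: '9')
  sorted[7] = 9955$656  (last char: '6')
Last column: 5596$596
Original string S is at sorted index 4

Answer: 5596$596
4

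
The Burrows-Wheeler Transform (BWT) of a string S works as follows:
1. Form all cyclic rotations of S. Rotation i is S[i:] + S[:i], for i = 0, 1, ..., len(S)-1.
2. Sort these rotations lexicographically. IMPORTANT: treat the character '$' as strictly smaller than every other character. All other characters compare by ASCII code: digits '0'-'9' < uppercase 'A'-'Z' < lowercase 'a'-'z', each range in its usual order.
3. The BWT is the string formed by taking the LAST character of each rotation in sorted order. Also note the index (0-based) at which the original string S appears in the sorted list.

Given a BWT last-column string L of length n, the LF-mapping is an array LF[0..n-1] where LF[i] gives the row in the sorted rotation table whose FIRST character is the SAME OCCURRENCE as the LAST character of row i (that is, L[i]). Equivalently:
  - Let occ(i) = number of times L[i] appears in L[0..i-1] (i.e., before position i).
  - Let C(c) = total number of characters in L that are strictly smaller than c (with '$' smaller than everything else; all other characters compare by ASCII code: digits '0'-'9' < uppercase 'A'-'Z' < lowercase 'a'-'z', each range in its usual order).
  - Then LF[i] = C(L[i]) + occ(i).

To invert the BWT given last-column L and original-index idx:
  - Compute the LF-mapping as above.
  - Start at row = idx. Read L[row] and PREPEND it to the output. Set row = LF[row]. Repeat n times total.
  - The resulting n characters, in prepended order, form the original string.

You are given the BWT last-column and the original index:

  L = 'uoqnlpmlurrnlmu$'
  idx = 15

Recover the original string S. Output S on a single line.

LF mapping: 13 8 10 6 1 9 4 2 14 11 12 7 3 5 15 0
Walk LF starting at row 15, prepending L[row]:
  step 1: row=15, L[15]='$', prepend. Next row=LF[15]=0
  step 2: row=0, L[0]='u', prepend. Next row=LF[0]=13
  step 3: row=13, L[13]='m', prepend. Next row=LF[13]=5
  step 4: row=5, L[5]='p', prepend. Next row=LF[5]=9
  step 5: row=9, L[9]='r', prepend. Next row=LF[9]=11
  step 6: row=11, L[11]='n', prepend. Next row=LF[11]=7
  step 7: row=7, L[7]='l', prepend. Next row=LF[7]=2
  step 8: row=2, L[2]='q', prepend. Next row=LF[2]=10
  step 9: row=10, L[10]='r', prepend. Next row=LF[10]=12
  step 10: row=12, L[12]='l', prepend. Next row=LF[12]=3
  step 11: row=3, L[3]='n', prepend. Next row=LF[3]=6
  step 12: row=6, L[6]='m', prepend. Next row=LF[6]=4
  step 13: row=4, L[4]='l', prepend. Next row=LF[4]=1
  step 14: row=1, L[1]='o', prepend. Next row=LF[1]=8
  step 15: row=8, L[8]='u', prepend. Next row=LF[8]=14
  step 16: row=14, L[14]='u', prepend. Next row=LF[14]=15
Reversed output: uuolmnlrqlnrpmu$

Answer: uuolmnlrqlnrpmu$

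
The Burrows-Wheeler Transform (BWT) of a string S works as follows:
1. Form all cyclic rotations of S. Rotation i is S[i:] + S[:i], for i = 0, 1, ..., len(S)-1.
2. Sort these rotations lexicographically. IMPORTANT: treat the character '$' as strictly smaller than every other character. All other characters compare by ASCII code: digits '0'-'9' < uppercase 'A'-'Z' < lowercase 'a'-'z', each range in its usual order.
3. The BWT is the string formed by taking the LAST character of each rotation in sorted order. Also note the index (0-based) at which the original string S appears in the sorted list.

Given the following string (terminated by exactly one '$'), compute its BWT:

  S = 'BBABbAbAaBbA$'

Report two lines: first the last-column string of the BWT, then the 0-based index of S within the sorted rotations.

All 13 rotations (rotation i = S[i:]+S[:i]):
  rot[0] = BBABbAbAaBbA$
  rot[1] = BABbAbAaBbA$B
  rot[2] = ABbAbAaBbA$BB
  rot[3] = BbAbAaBbA$BBA
  rot[4] = bAbAaBbA$BBAB
  rot[5] = AbAaBbA$BBABb
  rot[6] = bAaBbA$BBABbA
  rot[7] = AaBbA$BBABbAb
  rot[8] = aBbA$BBABbAbA
  rot[9] = BbA$BBABbAbAa
  rot[10] = bA$BBABbAbAaB
  rot[11] = A$BBABbAbAaBb
  rot[12] = $BBABbAbAaBbA
Sorted (with $ < everything):
  sorted[0] = $BBABbAbAaBbA  (last char: 'A')
  sorted[1] = A$BBABbAbAaBb  (last char: 'b')
  sorted[2] = ABbAbAaBbA$BB  (last char: 'B')
  sorted[3] = AaBbA$BBABbAb  (last char: 'b')
  sorted[4] = AbAaBbA$BBABb  (last char: 'b')
  sorted[5] = BABbAbAaBbA$B  (last char: 'B')
  sorted[6] = BBABbAbAaBbA$  (last char: '$')
  sorted[7] = BbA$BBABbAbAa  (last char: 'a')
  sorted[8] = BbAbAaBbA$BBA  (last char: 'A')
  sorted[9] = aBbA$BBABbAbA  (last char: 'A')
  sorted[10] = bA$BBABbAbAaB  (last char: 'B')
  sorted[11] = bAaBbA$BBABbA  (last char: 'A')
  sorted[12] = bAbAaBbA$BBAB  (last char: 'B')
Last column: AbBbbB$aAABAB
Original string S is at sorted index 6

Answer: AbBbbB$aAABAB
6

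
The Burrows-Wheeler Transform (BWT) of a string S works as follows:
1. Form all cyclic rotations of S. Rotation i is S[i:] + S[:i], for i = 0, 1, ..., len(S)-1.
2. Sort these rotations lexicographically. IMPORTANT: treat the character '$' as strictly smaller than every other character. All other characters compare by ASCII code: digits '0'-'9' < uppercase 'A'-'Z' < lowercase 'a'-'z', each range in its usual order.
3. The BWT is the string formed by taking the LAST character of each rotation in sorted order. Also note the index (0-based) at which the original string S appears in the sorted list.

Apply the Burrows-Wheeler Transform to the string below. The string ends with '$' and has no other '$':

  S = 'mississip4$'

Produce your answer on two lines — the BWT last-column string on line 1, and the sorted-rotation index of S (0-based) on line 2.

Answer: 4pssm$issii
5

Derivation:
All 11 rotations (rotation i = S[i:]+S[:i]):
  rot[0] = mississip4$
  rot[1] = ississip4$m
  rot[2] = ssissip4$mi
  rot[3] = sissip4$mis
  rot[4] = issip4$miss
  rot[5] = ssip4$missi
  rot[6] = sip4$missis
  rot[7] = ip4$mississ
  rot[8] = p4$mississi
  rot[9] = 4$mississip
  rot[10] = $mississip4
Sorted (with $ < everything):
  sorted[0] = $mississip4  (last char: '4')
  sorted[1] = 4$mississip  (last char: 'p')
  sorted[2] = ip4$mississ  (last char: 's')
  sorted[3] = issip4$miss  (last char: 's')
  sorted[4] = ississip4$m  (last char: 'm')
  sorted[5] = mississip4$  (last char: '$')
  sorted[6] = p4$mississi  (last char: 'i')
  sorted[7] = sip4$missis  (last char: 's')
  sorted[8] = sissip4$mis  (last char: 's')
  sorted[9] = ssip4$missi  (last char: 'i')
  sorted[10] = ssissip4$mi  (last char: 'i')
Last column: 4pssm$issii
Original string S is at sorted index 5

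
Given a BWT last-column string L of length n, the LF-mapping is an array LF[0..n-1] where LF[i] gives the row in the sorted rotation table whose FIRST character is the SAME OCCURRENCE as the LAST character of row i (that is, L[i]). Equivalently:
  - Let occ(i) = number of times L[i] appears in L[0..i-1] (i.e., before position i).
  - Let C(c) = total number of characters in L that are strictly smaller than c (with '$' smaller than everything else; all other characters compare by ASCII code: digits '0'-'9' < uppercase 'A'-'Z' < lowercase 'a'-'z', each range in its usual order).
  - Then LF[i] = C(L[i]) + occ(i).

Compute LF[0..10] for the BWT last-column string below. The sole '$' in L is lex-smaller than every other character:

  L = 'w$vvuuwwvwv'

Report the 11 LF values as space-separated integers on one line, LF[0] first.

Answer: 7 0 3 4 1 2 8 9 5 10 6

Derivation:
Char counts: '$':1, 'u':2, 'v':4, 'w':4
C (first-col start): C('$')=0, C('u')=1, C('v')=3, C('w')=7
L[0]='w': occ=0, LF[0]=C('w')+0=7+0=7
L[1]='$': occ=0, LF[1]=C('$')+0=0+0=0
L[2]='v': occ=0, LF[2]=C('v')+0=3+0=3
L[3]='v': occ=1, LF[3]=C('v')+1=3+1=4
L[4]='u': occ=0, LF[4]=C('u')+0=1+0=1
L[5]='u': occ=1, LF[5]=C('u')+1=1+1=2
L[6]='w': occ=1, LF[6]=C('w')+1=7+1=8
L[7]='w': occ=2, LF[7]=C('w')+2=7+2=9
L[8]='v': occ=2, LF[8]=C('v')+2=3+2=5
L[9]='w': occ=3, LF[9]=C('w')+3=7+3=10
L[10]='v': occ=3, LF[10]=C('v')+3=3+3=6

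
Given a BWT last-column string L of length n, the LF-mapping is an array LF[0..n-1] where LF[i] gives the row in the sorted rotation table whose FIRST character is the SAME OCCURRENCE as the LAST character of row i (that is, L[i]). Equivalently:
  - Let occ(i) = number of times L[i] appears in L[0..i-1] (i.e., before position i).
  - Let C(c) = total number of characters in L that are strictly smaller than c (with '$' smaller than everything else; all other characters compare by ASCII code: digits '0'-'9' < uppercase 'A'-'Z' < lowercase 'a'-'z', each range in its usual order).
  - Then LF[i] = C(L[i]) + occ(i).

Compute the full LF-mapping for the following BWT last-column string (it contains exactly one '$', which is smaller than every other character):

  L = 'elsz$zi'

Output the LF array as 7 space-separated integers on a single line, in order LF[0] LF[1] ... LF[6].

Char counts: '$':1, 'e':1, 'i':1, 'l':1, 's':1, 'z':2
C (first-col start): C('$')=0, C('e')=1, C('i')=2, C('l')=3, C('s')=4, C('z')=5
L[0]='e': occ=0, LF[0]=C('e')+0=1+0=1
L[1]='l': occ=0, LF[1]=C('l')+0=3+0=3
L[2]='s': occ=0, LF[2]=C('s')+0=4+0=4
L[3]='z': occ=0, LF[3]=C('z')+0=5+0=5
L[4]='$': occ=0, LF[4]=C('$')+0=0+0=0
L[5]='z': occ=1, LF[5]=C('z')+1=5+1=6
L[6]='i': occ=0, LF[6]=C('i')+0=2+0=2

Answer: 1 3 4 5 0 6 2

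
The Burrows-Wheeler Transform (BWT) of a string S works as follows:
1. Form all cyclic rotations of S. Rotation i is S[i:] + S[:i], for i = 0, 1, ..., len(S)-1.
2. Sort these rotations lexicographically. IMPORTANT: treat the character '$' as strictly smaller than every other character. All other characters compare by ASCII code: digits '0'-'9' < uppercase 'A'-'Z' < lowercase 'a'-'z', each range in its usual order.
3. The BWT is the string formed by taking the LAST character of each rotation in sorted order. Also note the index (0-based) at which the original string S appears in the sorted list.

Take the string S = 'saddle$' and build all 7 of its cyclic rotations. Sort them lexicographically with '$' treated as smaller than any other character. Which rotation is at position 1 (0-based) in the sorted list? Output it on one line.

All 7 rotations (rotation i = S[i:]+S[:i]):
  rot[0] = saddle$
  rot[1] = addle$s
  rot[2] = ddle$sa
  rot[3] = dle$sad
  rot[4] = le$sadd
  rot[5] = e$saddl
  rot[6] = $saddle
Sorted (with $ < everything):
  sorted[0] = $saddle
  sorted[1] = addle$s
  sorted[2] = ddle$sa
  sorted[3] = dle$sad
  sorted[4] = e$saddl
  sorted[5] = le$sadd
  sorted[6] = saddle$
sorted[1] = addle$s

Answer: addle$s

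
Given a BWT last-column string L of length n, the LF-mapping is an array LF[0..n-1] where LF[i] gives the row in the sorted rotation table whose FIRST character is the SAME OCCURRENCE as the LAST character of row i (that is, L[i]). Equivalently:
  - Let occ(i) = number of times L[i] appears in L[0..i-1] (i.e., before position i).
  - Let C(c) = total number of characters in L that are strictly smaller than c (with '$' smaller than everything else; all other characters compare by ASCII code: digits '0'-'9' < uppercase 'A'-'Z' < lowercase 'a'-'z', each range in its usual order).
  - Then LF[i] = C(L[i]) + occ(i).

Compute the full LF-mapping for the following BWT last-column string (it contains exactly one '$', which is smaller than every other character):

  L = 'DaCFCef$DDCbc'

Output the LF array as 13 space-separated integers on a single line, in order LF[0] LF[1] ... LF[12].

Char counts: '$':1, 'C':3, 'D':3, 'F':1, 'a':1, 'b':1, 'c':1, 'e':1, 'f':1
C (first-col start): C('$')=0, C('C')=1, C('D')=4, C('F')=7, C('a')=8, C('b')=9, C('c')=10, C('e')=11, C('f')=12
L[0]='D': occ=0, LF[0]=C('D')+0=4+0=4
L[1]='a': occ=0, LF[1]=C('a')+0=8+0=8
L[2]='C': occ=0, LF[2]=C('C')+0=1+0=1
L[3]='F': occ=0, LF[3]=C('F')+0=7+0=7
L[4]='C': occ=1, LF[4]=C('C')+1=1+1=2
L[5]='e': occ=0, LF[5]=C('e')+0=11+0=11
L[6]='f': occ=0, LF[6]=C('f')+0=12+0=12
L[7]='$': occ=0, LF[7]=C('$')+0=0+0=0
L[8]='D': occ=1, LF[8]=C('D')+1=4+1=5
L[9]='D': occ=2, LF[9]=C('D')+2=4+2=6
L[10]='C': occ=2, LF[10]=C('C')+2=1+2=3
L[11]='b': occ=0, LF[11]=C('b')+0=9+0=9
L[12]='c': occ=0, LF[12]=C('c')+0=10+0=10

Answer: 4 8 1 7 2 11 12 0 5 6 3 9 10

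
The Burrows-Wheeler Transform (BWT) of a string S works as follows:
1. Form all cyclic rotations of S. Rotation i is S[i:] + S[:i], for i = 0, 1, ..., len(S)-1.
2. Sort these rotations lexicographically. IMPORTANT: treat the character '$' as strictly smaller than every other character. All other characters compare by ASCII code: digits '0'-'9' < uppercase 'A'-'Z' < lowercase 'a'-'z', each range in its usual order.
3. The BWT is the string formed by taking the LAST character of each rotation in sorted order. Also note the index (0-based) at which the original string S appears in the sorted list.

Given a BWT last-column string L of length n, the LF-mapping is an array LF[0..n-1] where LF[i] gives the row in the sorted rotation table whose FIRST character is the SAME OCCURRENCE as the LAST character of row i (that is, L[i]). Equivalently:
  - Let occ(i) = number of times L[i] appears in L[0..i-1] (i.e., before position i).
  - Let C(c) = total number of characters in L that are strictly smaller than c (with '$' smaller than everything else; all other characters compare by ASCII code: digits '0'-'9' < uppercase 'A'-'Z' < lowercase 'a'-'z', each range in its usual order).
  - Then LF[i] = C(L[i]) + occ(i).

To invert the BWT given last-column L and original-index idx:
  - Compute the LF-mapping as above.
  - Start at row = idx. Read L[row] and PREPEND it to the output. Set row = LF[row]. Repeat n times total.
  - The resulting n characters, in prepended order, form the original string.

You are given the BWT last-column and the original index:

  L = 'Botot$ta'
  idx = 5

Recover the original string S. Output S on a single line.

Answer: tattooB$

Derivation:
LF mapping: 1 3 5 4 6 0 7 2
Walk LF starting at row 5, prepending L[row]:
  step 1: row=5, L[5]='$', prepend. Next row=LF[5]=0
  step 2: row=0, L[0]='B', prepend. Next row=LF[0]=1
  step 3: row=1, L[1]='o', prepend. Next row=LF[1]=3
  step 4: row=3, L[3]='o', prepend. Next row=LF[3]=4
  step 5: row=4, L[4]='t', prepend. Next row=LF[4]=6
  step 6: row=6, L[6]='t', prepend. Next row=LF[6]=7
  step 7: row=7, L[7]='a', prepend. Next row=LF[7]=2
  step 8: row=2, L[2]='t', prepend. Next row=LF[2]=5
Reversed output: tattooB$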